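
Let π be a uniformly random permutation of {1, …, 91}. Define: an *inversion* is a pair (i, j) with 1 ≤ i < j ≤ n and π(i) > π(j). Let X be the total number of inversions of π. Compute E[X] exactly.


Write X = Σ X_I over the C(91, 2) = 4095 pairs i < j, with X_I the indicator of one inversion.
There are 4095 indicators.
For each fixed pair i < j, the values π(i) and π(j) are two distinct elements of {1, …, 91} in uniformly random order; by symmetry P[π(i) > π(j)] = 1/2.
By linearity: E[X] = 4095 · (1/2) = C(91, 2) · (1/2) = 4095/2 = 4095/2 ≈ 2047.500.

E[X] = 4095/2 = 2047.500.


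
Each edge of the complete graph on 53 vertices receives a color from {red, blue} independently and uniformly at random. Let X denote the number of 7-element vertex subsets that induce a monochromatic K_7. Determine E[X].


Let X = Σ_S X_S over the C(53, 7) = 154143080 subsets S of size 7, where X_S = 1 if the K_7 on S is monochromatic.
For a fixed S, the K_7 on S has C(7, 2) = 21 edges. P[all 21 edges red] = (1/2)^21, and likewise for blue, so P[monochromatic] = 2·(1/2)^21 = 2^{1 − 21} = 1/1048576.
By linearity of expectation: E[X] = C(53, 7) · 2^{1 − 21} = 154143080 · 1/1048576 = 19267885/131072.
Numerically: E[X] ≈ 147.002.

E[X] = C(53,7)·2^(1−C(7,2)) = 19267885/131072 ≈ 147.002.


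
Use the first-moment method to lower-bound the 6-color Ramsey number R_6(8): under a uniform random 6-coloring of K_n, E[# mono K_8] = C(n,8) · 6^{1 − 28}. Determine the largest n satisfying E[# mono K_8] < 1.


We need C(n, 8) · 6^{1 − 28} < 1, i.e. C(n, 8) < 6^{28 − 1} = 1023490369077469249536.
Check values of n near the boundary:
  n = 1592: C(1592, 8) = 1005480414540892933435; 1005480414540892933435 < 1023490369077469249536? YES
  n = 1593: C(1593, 8) = 1010555394551193970323; 1010555394551193970323 < 1023490369077469249536? YES
  n = 1594: C(1594, 8) = 1015652773590544255167; 1015652773590544255167 < 1023490369077469249536? YES
  n = 1595: C(1595, 8) = 1020772636343363633895; 1020772636343363633895 < 1023490369077469249536? YES
  n = 1596: C(1596, 8) = 1025915067760710553965; 1025915067760710553965 < 1023490369077469249536? NO
  n = 1597: C(1597, 8) = 1031080153060953275445; 1031080153060953275445 < 1023490369077469249536? NO
The largest n with C(n, 8) < 1023490369077469249536 is n = 1595 (where E[X] = 113419181815929292655/113721152119718805504 ≈ 0.9973446). Hence R_6(8) > 1595, i.e. R_6(8) ≥ 1596.

Largest n = 1595; hence R_6(8) > 1595.


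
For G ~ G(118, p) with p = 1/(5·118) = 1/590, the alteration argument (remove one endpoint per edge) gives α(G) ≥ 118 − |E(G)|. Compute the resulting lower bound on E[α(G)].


E[|E(G)|] = C(118, 2)·p = 6903 · (1/590) = 117/10.
E[α(G)] ≥ n − E[|E(G)|] = 118 − 117/10 = 1063/10.
Numerically: ≈ 106.30000.
(This is only a lower bound; the true E[α(G)] may be larger.)

E[α(G)] ≥ 1063/10 ≈ 106.30000.


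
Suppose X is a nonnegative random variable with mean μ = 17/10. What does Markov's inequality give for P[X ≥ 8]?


μ = E[X] = 17/10, a = 8.
Markov: P[X ≥ 8] ≤ μ/a = (17/10)/8 = 17/80.
Numerically: ≈ 0.212500.
(Since a = 8 > μ = 1.700000, the bound 17/80 is < 1 and informative.)

P[X ≥ 8] ≤ 17/80 ≈ 0.212500.


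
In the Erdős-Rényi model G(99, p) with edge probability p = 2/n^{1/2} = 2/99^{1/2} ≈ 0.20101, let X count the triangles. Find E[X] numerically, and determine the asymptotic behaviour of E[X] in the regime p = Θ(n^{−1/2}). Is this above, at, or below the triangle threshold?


Number of potential triangles: C(99, 3) = 156849.
Each occurs with probability p³ ≈ (0.20101)³ ≈ 8.1215177e-03.
By linearity: E[X] = C(99, 3)·p³ ≈ 156849 · 8.1215177e-03 ≈ 1273.85193.
Since α = 1/2 < 1, p = c/n^{1/2} ≫ 1/n is above the triangle threshold p ~ 1/n. Asymptotically E[X] ~ (c³/6)·n^{3(1−α)} = (2³/6)·n^{1.5} → ∞; triangles are abundant w.h.p.

E[X] ≈ 1273.85193; in regime p = Θ(1/n^{1/2}) E[X] diverges (above the triangle threshold p ~ 1/n).


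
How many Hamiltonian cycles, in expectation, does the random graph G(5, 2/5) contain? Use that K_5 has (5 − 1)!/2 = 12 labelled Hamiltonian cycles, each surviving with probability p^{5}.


K_5 has (5 − 1)!/2 = 12 labelled Hamiltonian cycles.
For each such Hamiltonian cycle H, let X_H = 1 if all 5 edges of H are present in G. Then P[X_H = 1] = p^{5} = (2/5)^{5} = 32/3125.
By linearity: E[X] = Σ_H E[X_H] = 12 · p^{5} = 12 · 32/3125 = 384/3125.
Numerically: E[X] ≈ 0.12288.

E[X] = 12 · (2/5)^{5} = 384/3125 ≈ 0.12288.


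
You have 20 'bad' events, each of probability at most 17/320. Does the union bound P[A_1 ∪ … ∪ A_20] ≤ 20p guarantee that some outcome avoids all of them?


Union bound: P[∪_{i=1}^{20} A_i] ≤ Σ_i P[A_i] ≤ 20·p = 20·(17/320) = 17/16.
Numerically: 17/16 ≈ 1.062500.
Is 17/16 < 1? NO.
Since the bound 17/16 is ≥ 1, the union bound is uninformative here; it does NOT by itself certify existence.

20·p = 17/16 ≈ 1.062500; existence NOT certified by the union bound.


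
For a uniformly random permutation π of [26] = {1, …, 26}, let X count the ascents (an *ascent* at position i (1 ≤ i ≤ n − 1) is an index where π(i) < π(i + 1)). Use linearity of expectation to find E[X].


Write X = Σ X_I over i = 1, …, 25, with X_I the indicator of one ascent.
There are 25 indicators.
For each fixed i, the pair (π(i), π(i+1)) is a uniformly random ordered pair of distinct values from {1, …, 26}; by symmetry P[π(i) < π(i+1)] = 1/2.
By linearity: E[X] = 25 · (1/2) = (26 − 1) · (1/2) = 25/2 ≈ 12.50000.

E[X] = 25/2 = 12.50000.


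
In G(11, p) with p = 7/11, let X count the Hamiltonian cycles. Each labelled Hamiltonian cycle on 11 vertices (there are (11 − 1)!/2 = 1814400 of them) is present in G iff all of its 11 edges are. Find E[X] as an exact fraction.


K_11 has (11 − 1)!/2 = 1814400 labelled Hamiltonian cycles.
For each such Hamiltonian cycle H, let X_H = 1 if all 11 edges of H are present in G. Then P[X_H = 1] = p^{11} = (7/11)^{11} = 1977326743/285311670611.
By linearity of expectation: E[X] = Σ_H E[X_H] = 1814400 · p^{11} = 1814400 · 1977326743/285311670611 = 3587661642499200/285311670611.
Numerically: E[X] ≈ 1.26e+04.

E[X] = 1814400 · (7/11)^{11} = 3587661642499200/285311670611 ≈ 1.26e+04.


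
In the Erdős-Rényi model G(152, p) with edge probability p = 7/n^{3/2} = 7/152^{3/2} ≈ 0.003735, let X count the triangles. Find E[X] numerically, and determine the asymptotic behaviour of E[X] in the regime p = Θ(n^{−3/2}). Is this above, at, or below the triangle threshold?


Number of potential triangles: C(152, 3) = 573800.
Each occurs with probability p³ ≈ (0.003735)³ ≈ 5.211923e-08.
By linearity: E[X] = C(152, 3)·p³ ≈ 573800 · 5.211923e-08 ≈ 0.0299.
Since α = 3/2 > 1, p = c/n^{3/2} = o(1/n) is below the triangle threshold p ~ 1/n. Asymptotically E[X] ~ (c³/6)·n^{3(1−α)} = (7³/6)·n^{-1.5} → 0, so by Markov's inequality G has no triangles w.h.p.

E[X] ≈ 0.0299; in regime p = Θ(1/n^{3/2}) E[X] tends to 0 (below the triangle threshold p ~ 1/n).


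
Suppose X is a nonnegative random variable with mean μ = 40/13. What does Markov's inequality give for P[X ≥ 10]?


μ = E[X] = 40/13, a = 10.
Markov: P[X ≥ 10] ≤ μ/a = (40/13)/10 = 4/13.
Numerically: ≈ 0.30769.
(Since a = 10 > μ = 3.07692, the bound 4/13 is < 1 and informative.)

P[X ≥ 10] ≤ 4/13 ≈ 0.30769.


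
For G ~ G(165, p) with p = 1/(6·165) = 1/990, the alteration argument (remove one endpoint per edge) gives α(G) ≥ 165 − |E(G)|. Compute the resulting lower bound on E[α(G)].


E[|E(G)|] = C(165, 2)·p = 13530 · (1/990) = 41/3.
E[α(G)] ≥ n − E[|E(G)|] = 165 − 41/3 = 454/3.
Numerically: ≈ 151.3333.
(This is only a lower bound; the true E[α(G)] may be larger.)

E[α(G)] ≥ 454/3 ≈ 151.3333.


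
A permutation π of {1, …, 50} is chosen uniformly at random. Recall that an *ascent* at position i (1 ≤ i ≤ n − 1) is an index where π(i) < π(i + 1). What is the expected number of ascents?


Write X = Σ X_I over i = 1, …, 49, with X_I the indicator of one ascent.
There are 49 indicators.
For each fixed i, the pair (π(i), π(i+1)) is a uniformly random ordered pair of distinct values from {1, …, 50}; by symmetry P[π(i) < π(i+1)] = 1/2.
By linearity: E[X] = 49 · (1/2) = (50 − 1) · (1/2) = 49/2 ≈ 24.5000.

E[X] = 49/2 = 24.5000.


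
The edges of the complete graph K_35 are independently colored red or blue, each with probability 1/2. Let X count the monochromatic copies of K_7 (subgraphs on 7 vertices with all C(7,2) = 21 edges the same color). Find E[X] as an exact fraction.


Let X = Σ_S X_S over the C(35, 7) = 6724520 subsets S of size 7, where X_S = 1 if the K_7 on S is monochromatic.
For a fixed S, the K_7 on S has C(7, 2) = 21 edges. P[all 21 edges red] = (1/2)^21, and likewise for blue, so P[monochromatic] = 2·(1/2)^21 = 2^{1 − 21} = 1/1048576.
Summing: E[X] = C(35, 7) · 2^{1 − 21} = 6724520 · 1/1048576 = 840565/131072.
Numerically: E[X] ≈ 6.41300.

E[X] = C(35,7)·2^(1−C(7,2)) = 840565/131072 ≈ 6.41300.


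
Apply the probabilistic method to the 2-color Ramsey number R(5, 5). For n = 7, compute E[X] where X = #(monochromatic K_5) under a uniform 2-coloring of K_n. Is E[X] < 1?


E[X] = C(7, 5) · 2^{1 − 10} = 21 · 2^{−9} = 21/512.
As a reduced fraction: E[X] = 21/512 ≈ 0.0410.
Is E[X] < 1? YES.
Since E[X] < 1, there exists a 2-coloring of K_{7} with no monochromatic K_5; hence R(5, 5) > 7.

E[X] = 21/512 ≈ 0.0410; E[X] < 1, so R(5, 5) > 7.


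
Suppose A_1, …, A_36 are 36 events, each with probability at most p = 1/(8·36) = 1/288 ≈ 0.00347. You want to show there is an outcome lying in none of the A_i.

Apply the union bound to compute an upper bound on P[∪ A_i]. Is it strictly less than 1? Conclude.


Union bound: P[∪_{i=1}^{36} A_i] ≤ Σ_i P[A_i] ≤ 36·p = 36·(1/288) = 1/8.
Numerically: 1/8 ≈ 0.12500.
Is 1/8 < 1? YES.
Since P[∪ A_i] ≤ 1/8 < 1, the complement has P[∩ A_i^c] ≥ 1 − 1/8 = 7/8 > 0, so some outcome avoids every A_i.

36·p = 1/8 ≈ 0.12500; existence CERTIFIED by the union bound.


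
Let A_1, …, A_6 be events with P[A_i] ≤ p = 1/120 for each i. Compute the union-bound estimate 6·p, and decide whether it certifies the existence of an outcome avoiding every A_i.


Union bound: P[∪_{i=1}^{6} A_i] ≤ Σ_i P[A_i] ≤ 6·p = 6·(1/120) = 1/20.
Numerically: 1/20 ≈ 0.05000.
Is 1/20 < 1? YES.
Since P[∪ A_i] ≤ 1/20 < 1, the complement has P[∩ A_i^c] ≥ 1 − 1/20 = 19/20 > 0, so some outcome avoids every A_i.

6·p = 1/20 ≈ 0.05000; existence CERTIFIED by the union bound.


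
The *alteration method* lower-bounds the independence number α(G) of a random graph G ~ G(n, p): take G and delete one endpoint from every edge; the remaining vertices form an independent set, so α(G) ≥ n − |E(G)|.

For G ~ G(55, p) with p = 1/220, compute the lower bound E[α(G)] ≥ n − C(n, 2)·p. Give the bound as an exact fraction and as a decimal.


E[|E(G)|] = C(55, 2)·p = 1485 · (1/220) = 27/4.
E[α(G)] ≥ n − E[|E(G)|] = 55 − 27/4 = 193/4.
Numerically: ≈ 48.2500.
(This is only a lower bound; the true E[α(G)] may be larger.)

E[α(G)] ≥ 193/4 ≈ 48.2500.


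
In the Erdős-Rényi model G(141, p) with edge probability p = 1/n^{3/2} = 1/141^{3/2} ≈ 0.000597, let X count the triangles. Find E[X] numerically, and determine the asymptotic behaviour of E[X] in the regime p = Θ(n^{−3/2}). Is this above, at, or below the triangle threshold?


Number of potential triangles: C(141, 3) = 457310.
Each occurs with probability p³ ≈ (0.000597)³ ≈ 2.13066e-10.
By linearity: E[X] = C(141, 3)·p³ ≈ 457310 · 2.13066e-10 ≈ 0.000.
Since α = 3/2 > 1, p = c/n^{3/2} = o(1/n) is below the triangle threshold p ~ 1/n. Asymptotically E[X] ~ (c³/6)·n^{3(1−α)} = (1³/6)·n^{-1.5} → 0, so by Markov's inequality G has no triangles w.h.p.

E[X] ≈ 0.000; in regime p = Θ(1/n^{3/2}) E[X] tends to 0 (below the triangle threshold p ~ 1/n).


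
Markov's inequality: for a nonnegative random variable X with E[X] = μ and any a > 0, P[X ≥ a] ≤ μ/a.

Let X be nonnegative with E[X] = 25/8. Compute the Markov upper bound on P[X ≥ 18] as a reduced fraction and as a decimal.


μ = E[X] = 25/8, a = 18.
Markov: P[X ≥ 18] ≤ μ/a = (25/8)/18 = 25/144.
Numerically: ≈ 0.17361.
(Since a = 18 > μ = 3.12500, the bound 25/144 is < 1 and informative.)

P[X ≥ 18] ≤ 25/144 ≈ 0.17361.


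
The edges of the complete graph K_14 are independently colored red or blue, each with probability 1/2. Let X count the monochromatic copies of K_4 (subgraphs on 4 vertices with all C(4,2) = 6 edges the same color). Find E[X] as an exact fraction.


Let X = Σ_S X_S over the C(14, 4) = 1001 subsets S of size 4, where X_S = 1 if the K_4 on S is monochromatic.
For a fixed S, the K_4 on S has C(4, 2) = 6 edges. P[all 6 edges red] = (1/2)^6, and likewise for blue, so P[monochromatic] = 2·(1/2)^6 = 2^{1 − 6} = 1/32.
By linearity: E[X] = C(14, 4) · 2^{1 − 6} = 1001 · 1/32 = 1001/32.
Numerically: E[X] ≈ 31.28125.

E[X] = C(14,4)·2^(1−C(4,2)) = 1001/32 ≈ 31.28125.


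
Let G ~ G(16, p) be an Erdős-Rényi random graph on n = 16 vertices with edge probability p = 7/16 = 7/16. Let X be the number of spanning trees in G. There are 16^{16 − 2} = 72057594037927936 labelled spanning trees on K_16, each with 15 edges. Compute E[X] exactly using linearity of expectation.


K_16 has 16^{16 − 2} = 72057594037927936 labelled spanning trees.
For each such spanning tree H, let X_H = 1 if all 15 edges of H are present in G. Then P[X_H = 1] = p^{15} = (7/16)^{15} = 4747561509943/1152921504606846976.
By linearity of expectation: E[X] = Σ_H E[X_H] = 72057594037927936 · p^{15} = 72057594037927936 · 4747561509943/1152921504606846976 = 4747561509943/16.
Numerically: E[X] ≈ 2.9672e+11.

E[X] = 72057594037927936 · (7/16)^{15} = 4747561509943/16 ≈ 2.9672e+11.


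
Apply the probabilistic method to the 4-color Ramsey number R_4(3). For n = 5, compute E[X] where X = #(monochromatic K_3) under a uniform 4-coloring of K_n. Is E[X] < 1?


E[X] = C(5, 3) · 4^{1 − 3} = 10 · 4^{−2} = 10/16.
As a reduced fraction: E[X] = 5/8 ≈ 0.6250.
Is E[X] < 1? YES.
Since E[X] < 1, there exists a 4-coloring of K_{5} with no monochromatic K_3; hence R_4(3) > 5.

E[X] = 5/8 ≈ 0.6250; E[X] < 1, so R_4(3) > 5.


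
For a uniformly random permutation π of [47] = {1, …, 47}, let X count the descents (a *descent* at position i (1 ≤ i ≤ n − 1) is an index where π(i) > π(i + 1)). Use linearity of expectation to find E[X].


Write X = Σ X_I over i = 1, …, 46, with X_I the indicator of one descent.
There are 46 indicators.
For each fixed i, the pair (π(i), π(i+1)) is a uniformly random ordered pair of distinct values from {1, …, 47}; by symmetry P[π(i) > π(i+1)] = 1/2.
By linearity: E[X] = 46 · (1/2) = (47 − 1) · (1/2) = 23 ≈ 23.000.

E[X] = 23 = 23.000.


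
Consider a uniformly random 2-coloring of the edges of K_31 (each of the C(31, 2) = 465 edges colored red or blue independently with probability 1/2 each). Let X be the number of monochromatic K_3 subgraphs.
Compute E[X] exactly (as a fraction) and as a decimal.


Let X = Σ_S X_S over the C(31, 3) = 4495 subsets S of size 3, where X_S = 1 if the K_3 on S is monochromatic.
For a fixed S, the K_3 on S has C(3, 2) = 3 edges. P[all 3 edges red] = (1/2)^3, and likewise for blue, so P[monochromatic] = 2·(1/2)^3 = 2^{1 − 3} = 1/4.
Summing: E[X] = C(31, 3) · 2^{1 − 3} = 4495 · 1/4 = 4495/4.
Numerically: E[X] ≈ 1123.7500.

E[X] = C(31,3)·2^(1−C(3,2)) = 4495/4 ≈ 1123.7500.


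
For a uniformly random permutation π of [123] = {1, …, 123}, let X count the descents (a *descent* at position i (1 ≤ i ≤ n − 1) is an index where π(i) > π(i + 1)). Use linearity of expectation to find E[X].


Write X = Σ X_I over i = 1, …, 122, with X_I the indicator of one descent.
There are 122 indicators.
For each fixed i, the pair (π(i), π(i+1)) is a uniformly random ordered pair of distinct values from {1, …, 123}; by symmetry P[π(i) > π(i+1)] = 1/2.
By linearity: E[X] = 122 · (1/2) = (123 − 1) · (1/2) = 61 ≈ 61.000.

E[X] = 61 = 61.000.


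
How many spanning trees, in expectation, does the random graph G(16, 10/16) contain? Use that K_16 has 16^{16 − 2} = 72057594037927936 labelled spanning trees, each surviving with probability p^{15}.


K_16 has 16^{16 − 2} = 72057594037927936 labelled spanning trees.
For each such spanning tree H, let X_H = 1 if all 15 edges of H are present in G. Then P[X_H = 1] = p^{15} = (5/8)^{15} = 30517578125/35184372088832.
Summing the indicators: E[X] = Σ_H E[X_H] = 72057594037927936 · p^{15} = 72057594037927936 · 30517578125/35184372088832 = 62500000000000.
Numerically: E[X] ≈ 6.25e+13.

E[X] = 72057594037927936 · (5/8)^{15} = 62500000000000 ≈ 6.25e+13.


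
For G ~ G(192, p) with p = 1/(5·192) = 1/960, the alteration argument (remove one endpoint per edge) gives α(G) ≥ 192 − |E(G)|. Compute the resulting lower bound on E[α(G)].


E[|E(G)|] = C(192, 2)·p = 18336 · (1/960) = 191/10.
E[α(G)] ≥ n − E[|E(G)|] = 192 − 191/10 = 1729/10.
Numerically: ≈ 172.90000.
(This is only a lower bound; the true E[α(G)] may be larger.)

E[α(G)] ≥ 1729/10 ≈ 172.90000.


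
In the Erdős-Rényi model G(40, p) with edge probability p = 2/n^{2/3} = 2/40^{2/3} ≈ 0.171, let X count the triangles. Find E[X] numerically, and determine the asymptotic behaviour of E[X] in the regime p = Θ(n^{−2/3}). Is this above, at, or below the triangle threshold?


Number of potential triangles: C(40, 3) = 9880.
Each occurs with probability p³ ≈ (0.171)³ ≈ 5.000000e-03.
By linearity: E[X] = C(40, 3)·p³ ≈ 9880 · 5.000000e-03 ≈ 49.4000.
Since α = 2/3 < 1, p = c/n^{2/3} ≫ 1/n is above the triangle threshold p ~ 1/n. Asymptotically E[X] ~ (c³/6)·n^{3(1−α)} = (2³/6)·n^{1} → ∞; triangles are abundant w.h.p.

E[X] ≈ 49.4000; in regime p = Θ(1/n^{2/3}) E[X] diverges (above the triangle threshold p ~ 1/n).


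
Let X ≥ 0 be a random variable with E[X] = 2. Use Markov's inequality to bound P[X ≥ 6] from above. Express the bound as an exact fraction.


μ = E[X] = 2, a = 6.
Markov: P[X ≥ 6] ≤ μ/a = (2)/6 = 1/3.
Numerically: ≈ 0.3333.
(Since a = 6 > μ = 2.0000, the bound 1/3 is < 1 and informative.)

P[X ≥ 6] ≤ 1/3 ≈ 0.3333.


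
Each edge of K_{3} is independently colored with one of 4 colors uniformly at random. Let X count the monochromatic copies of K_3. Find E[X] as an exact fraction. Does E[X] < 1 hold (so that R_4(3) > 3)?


E[X] = C(3, 3) · 4^{1 − 3} = 1 · 4^{−2} = 1/16.
As a reduced fraction: E[X] = 1/16 ≈ 0.062.
Is E[X] < 1? YES.
Since E[X] < 1, there exists a 4-coloring of K_{3} with no monochromatic K_3; hence R_4(3) > 3.

E[X] = 1/16 ≈ 0.062; E[X] < 1, so R_4(3) > 3.


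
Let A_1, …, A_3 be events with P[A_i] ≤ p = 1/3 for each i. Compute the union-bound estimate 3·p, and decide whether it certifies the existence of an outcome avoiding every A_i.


Union bound: P[∪_{i=1}^{3} A_i] ≤ Σ_i P[A_i] ≤ 3·p = 3·(1/3) = 1.
Numerically: 1 ≈ 1.00000.
Is 1 < 1? NO.
Since the bound 1 is ≥ 1, the union bound is uninformative here; it does NOT by itself certify existence.

3·p = 1 ≈ 1.00000; existence NOT certified by the union bound.


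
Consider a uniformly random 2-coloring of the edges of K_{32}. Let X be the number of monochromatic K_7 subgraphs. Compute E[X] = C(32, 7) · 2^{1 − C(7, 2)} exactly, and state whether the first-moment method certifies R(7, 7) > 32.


E[X] = C(32, 7) · 2^{1 − 21} = 3365856 · 2^{−20} = 3365856/1048576.
As a reduced fraction: E[X] = 105183/32768 ≈ 3.209930.
Is E[X] < 1? NO.
Since E[X] ≥ 1, the first-moment bound is inconclusive at n = 32; it does NOT by itself certify R(7, 7) > 32.

E[X] = 105183/32768 ≈ 3.209930; E[X] ≥ 1; first-moment method inconclusive here.


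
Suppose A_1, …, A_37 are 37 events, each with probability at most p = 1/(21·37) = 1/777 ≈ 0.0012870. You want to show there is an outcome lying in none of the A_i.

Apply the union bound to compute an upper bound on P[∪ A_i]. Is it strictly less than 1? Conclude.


Union bound: P[∪_{i=1}^{37} A_i] ≤ Σ_i P[A_i] ≤ 37·p = 37·(1/777) = 1/21.
Numerically: 1/21 ≈ 0.0476190.
Is 1/21 < 1? YES.
Since P[∪ A_i] ≤ 1/21 < 1, the complement has P[∩ A_i^c] ≥ 1 − 1/21 = 20/21 > 0, so some outcome avoids every A_i.

37·p = 1/21 ≈ 0.0476190; existence CERTIFIED by the union bound.


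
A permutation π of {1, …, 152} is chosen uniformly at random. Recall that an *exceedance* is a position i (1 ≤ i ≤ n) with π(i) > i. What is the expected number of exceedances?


Write X = Σ_{i=1}^{152} X_i, where X_i = 1_{π(i) > i}.
For each fixed i, π(i) is uniform over {1, …, 152} (marginal of a uniform permutation), so P[π(i) > i] = (n − i)/n. Summing: Σ_{i=1}^{152} (n − i)/n = (0 + 1 + … + 151)/152 = 152(152 − 1)/(2·152) = (152 − 1)/2.
Hence E[X] = Σ_{i=1}^{152} (152 − i)/152 = 151/2 ≈ 75.500.

E[X] = 151/2 = 75.500.


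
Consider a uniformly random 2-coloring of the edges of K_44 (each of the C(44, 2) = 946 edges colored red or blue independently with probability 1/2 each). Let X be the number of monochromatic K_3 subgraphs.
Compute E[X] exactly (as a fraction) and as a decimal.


Let X = Σ_S X_S over the C(44, 3) = 13244 subsets S of size 3, where X_S = 1 if the K_3 on S is monochromatic.
For a fixed S, the K_3 on S has C(3, 2) = 3 edges. P[all 3 edges red] = (1/2)^3, and likewise for blue, so P[monochromatic] = 2·(1/2)^3 = 2^{1 − 3} = 1/4.
Summing: E[X] = C(44, 3) · 2^{1 − 3} = 13244 · 1/4 = 3311.
Numerically: E[X] ≈ 3311.00000.

E[X] = C(44,3)·2^(1−C(3,2)) = 3311 ≈ 3311.00000.


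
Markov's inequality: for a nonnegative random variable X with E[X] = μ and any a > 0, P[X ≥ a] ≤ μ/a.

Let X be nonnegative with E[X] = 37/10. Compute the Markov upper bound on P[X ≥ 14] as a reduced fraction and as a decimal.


μ = E[X] = 37/10, a = 14.
Markov: P[X ≥ 14] ≤ μ/a = (37/10)/14 = 37/140.
Numerically: ≈ 0.2643.
(Since a = 14 > μ = 3.7000, the bound 37/140 is < 1 and informative.)

P[X ≥ 14] ≤ 37/140 ≈ 0.2643.


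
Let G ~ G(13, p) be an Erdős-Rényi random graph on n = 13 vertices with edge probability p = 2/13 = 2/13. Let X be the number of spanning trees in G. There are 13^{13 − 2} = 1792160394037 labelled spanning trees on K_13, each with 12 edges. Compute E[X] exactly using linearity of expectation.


K_13 has 13^{13 − 2} = 1792160394037 labelled spanning trees.
For each such spanning tree H, let X_H = 1 if all 12 edges of H are present in G. Then P[X_H = 1] = p^{12} = (2/13)^{12} = 4096/23298085122481.
By linearity of expectation: E[X] = Σ_H E[X_H] = 1792160394037 · p^{12} = 1792160394037 · 4096/23298085122481 = 4096/13.
Numerically: E[X] ≈ 315.077.

E[X] = 1792160394037 · (2/13)^{12} = 4096/13 ≈ 315.077.


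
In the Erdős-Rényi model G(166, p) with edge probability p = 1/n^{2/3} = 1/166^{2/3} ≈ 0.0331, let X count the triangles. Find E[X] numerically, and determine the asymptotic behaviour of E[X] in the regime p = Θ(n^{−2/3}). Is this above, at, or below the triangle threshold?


Number of potential triangles: C(166, 3) = 748660.
Each occurs with probability p³ ≈ (0.0331)³ ≈ 3.62897e-05.
By linearity: E[X] = C(166, 3)·p³ ≈ 748660 · 3.62897e-05 ≈ 27.169.
Since α = 2/3 < 1, p = c/n^{2/3} ≫ 1/n is above the triangle threshold p ~ 1/n. Asymptotically E[X] ~ (c³/6)·n^{3(1−α)} = (1³/6)·n^{1} → ∞; triangles are abundant w.h.p.

E[X] ≈ 27.169; in regime p = Θ(1/n^{2/3}) E[X] diverges (above the triangle threshold p ~ 1/n).


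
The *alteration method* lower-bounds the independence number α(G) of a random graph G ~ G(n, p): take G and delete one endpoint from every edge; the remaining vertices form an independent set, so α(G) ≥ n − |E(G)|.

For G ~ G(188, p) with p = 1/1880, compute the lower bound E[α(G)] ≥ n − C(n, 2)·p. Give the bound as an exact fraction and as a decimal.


E[|E(G)|] = C(188, 2)·p = 17578 · (1/1880) = 187/20.
E[α(G)] ≥ n − E[|E(G)|] = 188 − 187/20 = 3573/20.
Numerically: ≈ 178.650000.
(This is only a lower bound; the true E[α(G)] may be larger.)

E[α(G)] ≥ 3573/20 ≈ 178.650000.


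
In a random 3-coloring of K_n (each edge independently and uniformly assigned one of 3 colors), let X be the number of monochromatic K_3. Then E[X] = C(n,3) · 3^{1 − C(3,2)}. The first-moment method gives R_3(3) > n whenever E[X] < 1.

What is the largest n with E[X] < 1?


We need C(n, 3) · 3^{1 − 3} < 1, i.e. C(n, 3) < 3^{3 − 1} = 9.
Check values of n near the boundary:
  n = 3: C(3, 3) = 1; 1 < 9? YES
  n = 4: C(4, 3) = 4; 4 < 9? YES
  n = 5: C(5, 3) = 10; 10 < 9? NO
  n = 6: C(6, 3) = 20; 20 < 9? NO
The largest n with C(n, 3) < 9 is n = 4 (where E[X] = 4/9 ≈ 0.444). Hence R_3(3) > 4, i.e. R_3(3) ≥ 5.

Largest n = 4; hence R_3(3) > 4.


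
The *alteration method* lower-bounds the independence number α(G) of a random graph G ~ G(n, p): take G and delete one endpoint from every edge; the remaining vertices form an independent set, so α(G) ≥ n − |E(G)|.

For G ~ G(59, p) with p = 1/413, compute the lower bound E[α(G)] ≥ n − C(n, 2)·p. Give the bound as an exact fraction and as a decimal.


E[|E(G)|] = C(59, 2)·p = 1711 · (1/413) = 29/7.
E[α(G)] ≥ n − E[|E(G)|] = 59 − 29/7 = 384/7.
Numerically: ≈ 54.857143.
(This is only a lower bound; the true E[α(G)] may be larger.)

E[α(G)] ≥ 384/7 ≈ 54.857143.


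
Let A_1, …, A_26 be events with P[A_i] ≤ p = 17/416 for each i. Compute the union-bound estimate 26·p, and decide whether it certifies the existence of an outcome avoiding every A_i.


Union bound: P[∪_{i=1}^{26} A_i] ≤ Σ_i P[A_i] ≤ 26·p = 26·(17/416) = 17/16.
Numerically: 17/16 ≈ 1.0625.
Is 17/16 < 1? NO.
Since the bound 17/16 is ≥ 1, the union bound is uninformative here; it does NOT by itself certify existence.

26·p = 17/16 ≈ 1.0625; existence NOT certified by the union bound.


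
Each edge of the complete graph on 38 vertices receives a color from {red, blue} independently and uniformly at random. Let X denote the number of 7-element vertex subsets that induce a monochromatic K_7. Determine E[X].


Let X = Σ_S X_S over the C(38, 7) = 12620256 subsets S of size 7, where X_S = 1 if the K_7 on S is monochromatic.
For a fixed S, the K_7 on S has C(7, 2) = 21 edges. P[all 21 edges red] = (1/2)^21, and likewise for blue, so P[monochromatic] = 2·(1/2)^21 = 2^{1 − 21} = 1/1048576.
Summing: E[X] = C(38, 7) · 2^{1 − 21} = 12620256 · 1/1048576 = 394383/32768.
Numerically: E[X] ≈ 12.03561.

E[X] = C(38,7)·2^(1−C(7,2)) = 394383/32768 ≈ 12.03561.


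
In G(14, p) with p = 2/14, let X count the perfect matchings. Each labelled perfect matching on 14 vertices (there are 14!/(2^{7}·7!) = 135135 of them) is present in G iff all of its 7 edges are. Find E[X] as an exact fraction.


K_14 has 14!/(2^{7}·7!) = 135135 labelled perfect matchings.
For each such perfect matching H, let X_H = 1 if all 7 edges of H are present in G. Then P[X_H = 1] = p^{7} = (1/7)^{7} = 1/823543.
By linearity of expectation: E[X] = Σ_H E[X_H] = 135135 · p^{7} = 135135 · 1/823543 = 19305/117649.
Numerically: E[X] ≈ 0.1641.

E[X] = 135135 · (1/7)^{7} = 19305/117649 ≈ 0.1641.


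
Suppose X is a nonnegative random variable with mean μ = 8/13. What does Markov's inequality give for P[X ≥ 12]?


μ = E[X] = 8/13, a = 12.
Markov: P[X ≥ 12] ≤ μ/a = (8/13)/12 = 2/39.
Numerically: ≈ 0.051282.
(Since a = 12 > μ = 0.615385, the bound 2/39 is < 1 and informative.)

P[X ≥ 12] ≤ 2/39 ≈ 0.051282.


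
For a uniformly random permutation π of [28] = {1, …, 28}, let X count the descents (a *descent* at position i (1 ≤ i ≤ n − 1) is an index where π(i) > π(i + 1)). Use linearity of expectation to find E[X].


Write X = Σ X_I over i = 1, …, 27, with X_I the indicator of one descent.
There are 27 indicators.
For each fixed i, the pair (π(i), π(i+1)) is a uniformly random ordered pair of distinct values from {1, …, 28}; by symmetry P[π(i) > π(i+1)] = 1/2.
By linearity: E[X] = 27 · (1/2) = (28 − 1) · (1/2) = 27/2 ≈ 13.5000.

E[X] = 27/2 = 13.5000.


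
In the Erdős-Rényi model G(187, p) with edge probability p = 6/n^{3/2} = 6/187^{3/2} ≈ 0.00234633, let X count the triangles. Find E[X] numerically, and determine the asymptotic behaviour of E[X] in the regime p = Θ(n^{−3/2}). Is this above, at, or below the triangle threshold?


Number of potential triangles: C(187, 3) = 1072445.
Each occurs with probability p³ ≈ (0.00234633)³ ≈ 1.29171446e-08.
By linearity: E[X] = C(187, 3)·p³ ≈ 1072445 · 1.29171446e-08 ≈ 0.013853.
Since α = 3/2 > 1, p = c/n^{3/2} = o(1/n) is below the triangle threshold p ~ 1/n. Asymptotically E[X] ~ (c³/6)·n^{3(1−α)} = (6³/6)·n^{-1.5} → 0, so by Markov's inequality G has no triangles w.h.p.

E[X] ≈ 0.013853; in regime p = Θ(1/n^{3/2}) E[X] tends to 0 (below the triangle threshold p ~ 1/n).


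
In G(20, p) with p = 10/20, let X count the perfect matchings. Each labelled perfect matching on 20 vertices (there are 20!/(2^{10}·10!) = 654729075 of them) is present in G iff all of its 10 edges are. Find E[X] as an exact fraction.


K_20 has 20!/(2^{10}·10!) = 654729075 labelled perfect matchings.
For each such perfect matching H, let X_H = 1 if all 10 edges of H are present in G. Then P[X_H = 1] = p^{10} = (1/2)^{10} = 1/1024.
By linearity: E[X] = Σ_H E[X_H] = 654729075 · p^{10} = 654729075 · 1/1024 = 654729075/1024.
Numerically: E[X] ≈ 6.39e+05.

E[X] = 654729075 · (1/2)^{10} = 654729075/1024 ≈ 6.39e+05.


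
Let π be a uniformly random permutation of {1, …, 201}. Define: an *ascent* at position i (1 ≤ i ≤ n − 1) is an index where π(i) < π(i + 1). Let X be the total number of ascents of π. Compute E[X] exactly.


Write X = Σ X_I over i = 1, …, 200, with X_I the indicator of one ascent.
There are 200 indicators.
For each fixed i, the pair (π(i), π(i+1)) is a uniformly random ordered pair of distinct values from {1, …, 201}; by symmetry P[π(i) < π(i+1)] = 1/2.
By linearity: E[X] = 200 · (1/2) = (201 − 1) · (1/2) = 100 ≈ 100.00000.

E[X] = 100 = 100.00000.


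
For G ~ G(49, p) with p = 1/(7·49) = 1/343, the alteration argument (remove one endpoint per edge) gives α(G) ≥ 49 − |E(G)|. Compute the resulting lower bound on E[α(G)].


E[|E(G)|] = C(49, 2)·p = 1176 · (1/343) = 24/7.
E[α(G)] ≥ n − E[|E(G)|] = 49 − 24/7 = 319/7.
Numerically: ≈ 45.571.
(This is only a lower bound; the true E[α(G)] may be larger.)

E[α(G)] ≥ 319/7 ≈ 45.571.


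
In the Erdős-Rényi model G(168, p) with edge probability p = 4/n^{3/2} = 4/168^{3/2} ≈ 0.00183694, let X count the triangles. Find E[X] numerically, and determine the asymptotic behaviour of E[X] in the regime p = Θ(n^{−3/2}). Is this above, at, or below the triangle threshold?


Number of potential triangles: C(168, 3) = 776216.
Each occurs with probability p³ ≈ (0.00183694)³ ≈ 6.19852285e-09.
By linearity: E[X] = C(168, 3)·p³ ≈ 776216 · 6.19852285e-09 ≈ 0.004811.
Since α = 3/2 > 1, p = c/n^{3/2} = o(1/n) is below the triangle threshold p ~ 1/n. Asymptotically E[X] ~ (c³/6)·n^{3(1−α)} = (4³/6)·n^{-1.5} → 0, so by Markov's inequality G has no triangles w.h.p.

E[X] ≈ 0.004811; in regime p = Θ(1/n^{3/2}) E[X] tends to 0 (below the triangle threshold p ~ 1/n).


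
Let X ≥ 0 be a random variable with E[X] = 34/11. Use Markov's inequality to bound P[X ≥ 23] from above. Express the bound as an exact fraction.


μ = E[X] = 34/11, a = 23.
Markov: P[X ≥ 23] ≤ μ/a = (34/11)/23 = 34/253.
Numerically: ≈ 0.1344.
(Since a = 23 > μ = 3.0909, the bound 34/253 is < 1 and informative.)

P[X ≥ 23] ≤ 34/253 ≈ 0.1344.


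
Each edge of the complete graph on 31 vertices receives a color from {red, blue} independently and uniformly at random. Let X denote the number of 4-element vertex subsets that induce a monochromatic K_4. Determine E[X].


Let X = Σ_S X_S over the C(31, 4) = 31465 subsets S of size 4, where X_S = 1 if the K_4 on S is monochromatic.
For a fixed S, the K_4 on S has C(4, 2) = 6 edges. P[all 6 edges red] = (1/2)^6, and likewise for blue, so P[monochromatic] = 2·(1/2)^6 = 2^{1 − 6} = 1/32.
By linearity of expectation: E[X] = C(31, 4) · 2^{1 − 6} = 31465 · 1/32 = 31465/32.
Numerically: E[X] ≈ 983.281.

E[X] = C(31,4)·2^(1−C(4,2)) = 31465/32 ≈ 983.281.


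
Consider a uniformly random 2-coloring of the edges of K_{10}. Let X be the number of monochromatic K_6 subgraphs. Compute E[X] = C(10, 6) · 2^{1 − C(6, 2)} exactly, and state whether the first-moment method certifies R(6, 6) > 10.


E[X] = C(10, 6) · 2^{1 − 15} = 210 · 2^{−14} = 210/16384.
As a reduced fraction: E[X] = 105/8192 ≈ 0.0128174.
Is E[X] < 1? YES.
Since E[X] < 1, there exists a 2-coloring of K_{10} with no monochromatic K_6; hence R(6, 6) > 10.

E[X] = 105/8192 ≈ 0.0128174; E[X] < 1, so R(6, 6) > 10.


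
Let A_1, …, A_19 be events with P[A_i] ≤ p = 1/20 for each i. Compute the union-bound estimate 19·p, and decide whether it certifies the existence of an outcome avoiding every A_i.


Union bound: P[∪_{i=1}^{19} A_i] ≤ Σ_i P[A_i] ≤ 19·p = 19·(1/20) = 19/20.
Numerically: 19/20 ≈ 0.9500000.
Is 19/20 < 1? YES.
Since P[∪ A_i] ≤ 19/20 < 1, the complement has P[∩ A_i^c] ≥ 1 − 19/20 = 1/20 > 0, so some outcome avoids every A_i.

19·p = 19/20 ≈ 0.9500000; existence CERTIFIED by the union bound.


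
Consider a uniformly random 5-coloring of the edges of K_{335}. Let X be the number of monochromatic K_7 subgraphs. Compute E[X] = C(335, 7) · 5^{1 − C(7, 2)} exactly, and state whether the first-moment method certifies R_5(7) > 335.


E[X] = C(335, 7) · 5^{1 − 21} = 88202498238195 · 5^{−20} = 88202498238195/95367431640625.
As a reduced fraction: E[X] = 17640499647639/19073486328125 ≈ 0.925.
Is E[X] < 1? YES.
Since E[X] < 1, there exists a 5-coloring of K_{335} with no monochromatic K_7; hence R_5(7) > 335.

E[X] = 17640499647639/19073486328125 ≈ 0.925; E[X] < 1, so R_5(7) > 335.


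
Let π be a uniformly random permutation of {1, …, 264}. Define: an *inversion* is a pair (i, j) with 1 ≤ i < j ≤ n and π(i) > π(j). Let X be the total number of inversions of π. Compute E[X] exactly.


Write X = Σ X_I over the C(264, 2) = 34716 pairs i < j, with X_I the indicator of one inversion.
There are 34716 indicators.
For each fixed pair i < j, the values π(i) and π(j) are two distinct elements of {1, …, 264} in uniformly random order; by symmetry P[π(i) > π(j)] = 1/2.
By linearity: E[X] = 34716 · (1/2) = C(264, 2) · (1/2) = 34716/2 = 17358 ≈ 17358.000000.

E[X] = 17358 = 17358.000000.


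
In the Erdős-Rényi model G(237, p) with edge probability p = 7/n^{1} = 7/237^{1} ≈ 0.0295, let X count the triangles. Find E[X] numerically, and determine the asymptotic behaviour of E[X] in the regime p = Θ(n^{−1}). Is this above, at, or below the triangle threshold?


Number of potential triangles: C(237, 3) = 2190670.
Each occurs with probability p³ ≈ (0.0295)³ ≈ 2.57661e-05.
By linearity: E[X] = C(237, 3)·p³ ≈ 2190670 · 2.57661e-05 ≈ 56.445.
Here α = 1, so p = 7/n is exactly at the triangle threshold p ~ 1/n. Asymptotically E[X] → c³/6 = 7³/6 = 343/6 ≈ 57.167, a bounded constant. In this regime the triangle count is asymptotically Poisson(c³/6).

E[X] ≈ 56.445; in regime p = Θ(1/n^{1}) E[X] stays bounded (at the triangle threshold p ~ 1/n).


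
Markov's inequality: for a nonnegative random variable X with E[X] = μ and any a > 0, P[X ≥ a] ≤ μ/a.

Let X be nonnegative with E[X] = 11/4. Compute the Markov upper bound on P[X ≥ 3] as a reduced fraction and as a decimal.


μ = E[X] = 11/4, a = 3.
Markov: P[X ≥ 3] ≤ μ/a = (11/4)/3 = 11/12.
Numerically: ≈ 0.91667.
(Since a = 3 > μ = 2.75000, the bound 11/12 is < 1 and informative.)

P[X ≥ 3] ≤ 11/12 ≈ 0.91667.


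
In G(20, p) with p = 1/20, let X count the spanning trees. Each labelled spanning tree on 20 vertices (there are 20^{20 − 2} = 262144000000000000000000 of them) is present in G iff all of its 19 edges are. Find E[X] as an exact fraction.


K_20 has 20^{20 − 2} = 262144000000000000000000 labelled spanning trees.
For each such spanning tree H, let X_H = 1 if all 19 edges of H are present in G. Then P[X_H = 1] = p^{19} = (1/20)^{19} = 1/5242880000000000000000000.
By linearity of expectation: E[X] = Σ_H E[X_H] = 262144000000000000000000 · p^{19} = 262144000000000000000000 · 1/5242880000000000000000000 = 1/20.
Numerically: E[X] ≈ 0.05.

E[X] = 262144000000000000000000 · (1/20)^{19} = 1/20 ≈ 0.05.


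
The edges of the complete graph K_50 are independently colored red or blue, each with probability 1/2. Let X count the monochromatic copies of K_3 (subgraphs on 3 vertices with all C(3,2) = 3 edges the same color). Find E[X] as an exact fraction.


Let X = Σ_S X_S over the C(50, 3) = 19600 subsets S of size 3, where X_S = 1 if the K_3 on S is monochromatic.
For a fixed S, the K_3 on S has C(3, 2) = 3 edges. P[all 3 edges red] = (1/2)^3, and likewise for blue, so P[monochromatic] = 2·(1/2)^3 = 2^{1 − 3} = 1/4.
By linearity of expectation: E[X] = C(50, 3) · 2^{1 − 3} = 19600 · 1/4 = 4900.
Numerically: E[X] ≈ 4900.0000.

E[X] = C(50,3)·2^(1−C(3,2)) = 4900 ≈ 4900.0000.


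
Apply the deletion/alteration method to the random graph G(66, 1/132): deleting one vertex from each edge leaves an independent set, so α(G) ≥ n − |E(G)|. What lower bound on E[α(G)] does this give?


E[|E(G)|] = C(66, 2)·p = 2145 · (1/132) = 65/4.
E[α(G)] ≥ n − E[|E(G)|] = 66 − 65/4 = 199/4.
Numerically: ≈ 49.750000.
(This is only a lower bound; the true E[α(G)] may be larger.)

E[α(G)] ≥ 199/4 ≈ 49.750000.


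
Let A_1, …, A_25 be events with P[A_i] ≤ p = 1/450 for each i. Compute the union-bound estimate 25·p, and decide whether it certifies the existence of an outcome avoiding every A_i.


Union bound: P[∪_{i=1}^{25} A_i] ≤ Σ_i P[A_i] ≤ 25·p = 25·(1/450) = 1/18.
Numerically: 1/18 ≈ 0.05556.
Is 1/18 < 1? YES.
Since P[∪ A_i] ≤ 1/18 < 1, the complement has P[∩ A_i^c] ≥ 1 − 1/18 = 17/18 > 0, so some outcome avoids every A_i.

25·p = 1/18 ≈ 0.05556; existence CERTIFIED by the union bound.


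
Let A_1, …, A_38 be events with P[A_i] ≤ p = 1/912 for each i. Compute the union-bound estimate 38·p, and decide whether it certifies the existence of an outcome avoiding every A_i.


Union bound: P[∪_{i=1}^{38} A_i] ≤ Σ_i P[A_i] ≤ 38·p = 38·(1/912) = 1/24.
Numerically: 1/24 ≈ 0.04167.
Is 1/24 < 1? YES.
Since P[∪ A_i] ≤ 1/24 < 1, the complement has P[∩ A_i^c] ≥ 1 − 1/24 = 23/24 > 0, so some outcome avoids every A_i.

38·p = 1/24 ≈ 0.04167; existence CERTIFIED by the union bound.


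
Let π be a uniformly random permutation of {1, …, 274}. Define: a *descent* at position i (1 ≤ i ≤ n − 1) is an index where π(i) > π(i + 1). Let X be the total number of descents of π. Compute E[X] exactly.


Write X = Σ X_I over i = 1, …, 273, with X_I the indicator of one descent.
There are 273 indicators.
For each fixed i, the pair (π(i), π(i+1)) is a uniformly random ordered pair of distinct values from {1, …, 274}; by symmetry P[π(i) > π(i+1)] = 1/2.
By linearity: E[X] = 273 · (1/2) = (274 − 1) · (1/2) = 273/2 ≈ 136.50000.

E[X] = 273/2 = 136.50000.


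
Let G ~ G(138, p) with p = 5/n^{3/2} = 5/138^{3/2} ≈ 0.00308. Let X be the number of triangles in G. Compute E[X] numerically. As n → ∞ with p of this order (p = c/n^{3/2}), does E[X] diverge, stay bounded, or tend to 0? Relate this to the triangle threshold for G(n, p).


Number of potential triangles: C(138, 3) = 428536.
Each occurs with probability p³ ≈ (0.00308)³ ≈ 2.93396e-08.
By linearity: E[X] = C(138, 3)·p³ ≈ 428536 · 2.93396e-08 ≈ 0.013.
Since α = 3/2 > 1, p = c/n^{3/2} = o(1/n) is below the triangle threshold p ~ 1/n. Asymptotically E[X] ~ (c³/6)·n^{3(1−α)} = (5³/6)·n^{-1.5} → 0, so by Markov's inequality G has no triangles w.h.p.

E[X] ≈ 0.013; in regime p = Θ(1/n^{3/2}) E[X] tends to 0 (below the triangle threshold p ~ 1/n).
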